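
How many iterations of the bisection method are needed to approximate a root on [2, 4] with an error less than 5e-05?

We need (b-a)/2^n ≤ 5e-05
(4 - 2)/2^n ≤ 5e-05
2/2^n ≤ 5e-05
2^n ≥ 40000
n ≥ log₂(40000) = 15.29
n ≥ 16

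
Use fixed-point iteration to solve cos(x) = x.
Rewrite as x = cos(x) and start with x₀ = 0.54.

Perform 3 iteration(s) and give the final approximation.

Equation: cos(x) = x
Fixed-point form: x = cos(x)
x₀ = 0.54

x_1 = g(0.540000) = 0.857709
x_2 = g(0.857709) = 0.654172
x_3 = g(0.654172) = 0.793552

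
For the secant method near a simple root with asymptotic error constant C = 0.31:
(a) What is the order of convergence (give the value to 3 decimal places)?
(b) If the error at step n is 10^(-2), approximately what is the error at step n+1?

(a) Secant method has superlinear convergence with order φ = (1+√5)/2 ≈ 1.618.
    This means |e_{n+1}| ≈ C|e_n|^1.618.

(b) With |e_n| = 10^(-2) and C = 0.31:
    |e_{n+1}| ≈ 0.31 × (10^(-2))^1.618 = 0.31 × 10^(-3.24)

(a) ≈ 1.618 (golden ratio); (b) |e_{n+1}| ≈ 1.800e-04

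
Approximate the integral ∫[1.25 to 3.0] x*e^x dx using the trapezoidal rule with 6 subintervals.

f(x) = x*e^x
a = 1.25, b = 3.0, n = 6
h = (b - a)/n = 0.291667

Trapezoidal rule: (h/2)[f(x₀) + 2f(x₁) + 2f(x₂) + ... + f(xₙ)]

x_0 = 1.2500, f(x_0) = 4.362929, coefficient = 1
x_1 = 1.5417, f(x_1) = 7.203239, coefficient = 2
x_2 = 1.8333, f(x_2) = 11.466952, coefficient = 2
x_3 = 2.1250, f(x_3) = 17.792407, coefficient = 2
x_4 = 2.4167, f(x_4) = 27.087053, coefficient = 2
x_5 = 2.7083, f(x_5) = 40.636504, coefficient = 2
x_6 = 3.0000, f(x_6) = 60.256611, coefficient = 1

I ≈ (0.291667/2) × 272.991848 = 39.811311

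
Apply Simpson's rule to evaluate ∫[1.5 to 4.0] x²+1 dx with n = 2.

f(x) = x²+1
a = 1.5, b = 4.0, n = 2
h = (b - a)/n = 1.250000

Simpson's rule: (h/3)[f(x₀) + 4f(x₁) + 2f(x₂) + ... + f(xₙ)]

x_0 = 1.5000, f(x_0) = 3.250000, coefficient = 1
x_1 = 2.7500, f(x_1) = 8.562500, coefficient = 4
x_2 = 4.0000, f(x_2) = 17.000000, coefficient = 1

I ≈ (1.250000/3) × 54.500000 = 22.708333
Exact value: 22.708333
Error: 0.000000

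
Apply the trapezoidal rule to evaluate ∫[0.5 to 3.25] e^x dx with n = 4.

f(x) = e^x
a = 0.5, b = 3.25, n = 4
h = (b - a)/n = 0.687500

Trapezoidal rule: (h/2)[f(x₀) + 2f(x₁) + 2f(x₂) + ... + f(xₙ)]

x_0 = 0.5000, f(x_0) = 1.648721, coefficient = 1
x_1 = 1.1875, f(x_1) = 3.278874, coefficient = 2
x_2 = 1.8750, f(x_2) = 6.520819, coefficient = 2
x_3 = 2.5625, f(x_3) = 12.968197, coefficient = 2
x_4 = 3.2500, f(x_4) = 25.790340, coefficient = 1

I ≈ (0.687500/2) × 72.974842 = 25.085102
Exact value: 24.141619
Error: 0.943483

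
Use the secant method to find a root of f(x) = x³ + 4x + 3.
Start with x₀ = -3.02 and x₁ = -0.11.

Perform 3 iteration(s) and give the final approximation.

f(x) = x³ + 4x + 3
x₀ = -3.02, x₁ = -0.11

Secant formula: x_{n+1} = x_n - f(x_n)(x_n - x_{n-1})/(f(x_n) - f(x_{n-1}))

Iteration 1:
  f(-3.020000) = -36.623608
  f(-0.110000) = 2.558669
  x_2 = -0.110000 - 2.558669×(-0.110000 - (-3.020000))/(2.558669 - (-36.623608))
       = -0.300028
Iteration 2:
  f(-0.110000) = 2.558669
  f(-0.300028) = 1.772881
  x_3 = -0.300028 - 1.772881×(-0.300028 - (-0.110000))/(1.772881 - 2.558669)
       = -0.728765
Iteration 3:
  f(-0.300028) = 1.772881
  f(-0.728765) = -0.302108
  x_4 = -0.728765 - (-0.302108)×(-0.728765 - (-0.300028))/(-0.302108 - 1.772881)
       = -0.666343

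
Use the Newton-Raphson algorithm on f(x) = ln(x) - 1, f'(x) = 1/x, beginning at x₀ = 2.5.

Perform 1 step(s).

f(x) = ln(x) - 1
f'(x) = 1/x
x₀ = 2.5

Newton-Raphson formula: x_{n+1} = x_n - f(x_n)/f'(x_n)

Iteration 1:
  f(2.500000) = -0.083709
  f'(2.500000) = 0.400000
  x_1 = 2.500000 - (-0.083709)/0.400000 = 2.709273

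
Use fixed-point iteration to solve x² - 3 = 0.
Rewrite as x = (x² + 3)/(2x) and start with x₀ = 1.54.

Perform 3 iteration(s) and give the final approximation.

Equation: x² - 3 = 0
Fixed-point form: x = (x² + 3)/(2x)
x₀ = 1.54

x_1 = g(1.540000) = 1.744026
x_2 = g(1.744026) = 1.732092
x_3 = g(1.732092) = 1.732051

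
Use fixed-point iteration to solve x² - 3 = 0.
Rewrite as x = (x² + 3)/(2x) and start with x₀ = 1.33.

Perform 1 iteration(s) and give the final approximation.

Equation: x² - 3 = 0
Fixed-point form: x = (x² + 3)/(2x)
x₀ = 1.33

x_1 = g(1.330000) = 1.792820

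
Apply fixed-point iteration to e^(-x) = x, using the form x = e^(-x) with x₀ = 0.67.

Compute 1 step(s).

Equation: e^(-x) = x
Fixed-point form: x = e^(-x)
x₀ = 0.67

x_1 = g(0.670000) = 0.511709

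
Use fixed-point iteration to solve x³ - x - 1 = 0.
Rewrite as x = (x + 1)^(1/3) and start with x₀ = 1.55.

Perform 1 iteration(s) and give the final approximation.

Equation: x³ - x - 1 = 0
Fixed-point form: x = (x + 1)^(1/3)
x₀ = 1.55

x_1 = g(1.550000) = 1.366197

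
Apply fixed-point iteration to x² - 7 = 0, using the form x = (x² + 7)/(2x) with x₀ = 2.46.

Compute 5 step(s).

Equation: x² - 7 = 0
Fixed-point form: x = (x² + 7)/(2x)
x₀ = 2.46

x_1 = g(2.460000) = 2.652764
x_2 = g(2.652764) = 2.645761
x_3 = g(2.645761) = 2.645751
x_4 = g(2.645751) = 2.645751
x_5 = g(2.645751) = 2.645751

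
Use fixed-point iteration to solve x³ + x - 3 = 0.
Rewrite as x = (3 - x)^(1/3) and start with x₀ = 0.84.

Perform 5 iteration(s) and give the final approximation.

Equation: x³ + x - 3 = 0
Fixed-point form: x = (3 - x)^(1/3)
x₀ = 0.84

x_1 = g(0.840000) = 1.292661
x_2 = g(1.292661) = 1.195198
x_3 = g(1.195198) = 1.217521
x_4 = g(1.217521) = 1.212481
x_5 = g(1.212481) = 1.213622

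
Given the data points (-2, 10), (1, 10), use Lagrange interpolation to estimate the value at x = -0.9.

Lagrange interpolation formula:
P(x) = Σ yᵢ × Lᵢ(x)
where Lᵢ(x) = Π_{j≠i} (x - xⱼ)/(xᵢ - xⱼ)

L_0(-0.9) = (-0.9 - 1)/(-2 - 1) = 0.633333
L_1(-0.9) = (-0.9 - (-2))/(1 - (-2)) = 0.366667

P(-0.9) = 10×L_0(-0.9) + 10×L_1(-0.9)
P(-0.9) = 10.000000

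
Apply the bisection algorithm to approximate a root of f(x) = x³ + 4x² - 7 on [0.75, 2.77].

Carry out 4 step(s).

f(x) = x³ + 4x² - 7
Initial interval: [0.75, 2.77]

Iteration 1:
  c_1 = (0.750000 + 2.770000)/2 = 1.760000
  f(c_1) = f(1.760000) = 10.842176
  f(a) × f(c) < 0, new interval: [0.750000, 1.760000]
Iteration 2:
  c_2 = (0.750000 + 1.760000)/2 = 1.255000
  f(c_2) = f(1.255000) = 1.276756
  f(a) × f(c) < 0, new interval: [0.750000, 1.255000]
Iteration 3:
  c_3 = (0.750000 + 1.255000)/2 = 1.002500
  f(c_3) = f(1.002500) = -1.972456
  f(a) × f(c) ≥ 0, new interval: [1.002500, 1.255000]
Iteration 4:
  c_4 = (1.002500 + 1.255000)/2 = 1.128750
  f(c_4) = f(1.128750) = -0.465580
  f(a) × f(c) ≥ 0, new interval: [1.128750, 1.255000]

After 4 iteration(s), the approximation is c_4 = 1.128750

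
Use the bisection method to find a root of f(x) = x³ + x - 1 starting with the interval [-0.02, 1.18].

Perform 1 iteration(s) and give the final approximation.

f(x) = x³ + x - 1
Initial interval: [-0.02, 1.18]

Iteration 1:
  c_1 = (-0.020000 + 1.180000)/2 = 0.580000
  f(c_1) = f(0.580000) = -0.224888
  f(a) × f(c) ≥ 0, new interval: [0.580000, 1.180000]

After 1 iteration(s), the approximation is c_1 = 0.580000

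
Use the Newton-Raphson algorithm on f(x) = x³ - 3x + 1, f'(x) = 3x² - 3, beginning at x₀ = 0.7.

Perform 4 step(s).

f(x) = x³ - 3x + 1
f'(x) = 3x² - 3
x₀ = 0.7

Newton-Raphson formula: x_{n+1} = x_n - f(x_n)/f'(x_n)

Iteration 1:
  f(0.700000) = -0.757000
  f'(0.700000) = -1.530000
  x_1 = 0.700000 - (-0.757000)/(-1.530000) = 0.205229
Iteration 2:
  f(0.205229) = 0.392958
  f'(0.205229) = -2.873643
  x_2 = 0.205229 - 0.392958/(-2.873643) = 0.341974
Iteration 3:
  f(0.341974) = 0.014070
  f'(0.341974) = -2.649161
  x_3 = 0.341974 - 0.014070/(-2.649161) = 0.347285
Iteration 4:
  f(0.347285) = 0.000029
  f'(0.347285) = -2.638179
  x_4 = 0.347285 - 0.000029/(-2.638179) = 0.347296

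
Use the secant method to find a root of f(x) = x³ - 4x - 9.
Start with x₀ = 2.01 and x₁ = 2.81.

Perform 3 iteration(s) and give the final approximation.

f(x) = x³ - 4x - 9
x₀ = 2.01, x₁ = 2.81

Secant formula: x_{n+1} = x_n - f(x_n)(x_n - x_{n-1})/(f(x_n) - f(x_{n-1}))

Iteration 1:
  f(2.010000) = -8.919399
  f(2.810000) = 1.948041
  x_2 = 2.810000 - 1.948041×(2.810000 - 2.010000)/(1.948041 - (-8.919399))
       = 2.666596
Iteration 2:
  f(2.810000) = 1.948041
  f(2.666596) = -0.704926
  x_3 = 2.666596 - (-0.704926)×(2.666596 - 2.810000)/(-0.704926 - 1.948041)
       = 2.704700
Iteration 3:
  f(2.666596) = -0.704926
  f(2.704700) = -0.032826
  x_4 = 2.704700 - (-0.032826)×(2.704700 - 2.666596)/(-0.032826 - (-0.704926))
       = 2.706561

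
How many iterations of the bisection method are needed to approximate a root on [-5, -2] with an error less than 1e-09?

We need (b-a)/2^n ≤ 1e-09
(-2 - (-5))/2^n ≤ 1e-09
3/2^n ≤ 1e-09
2^n ≥ 3000000000
n ≥ log₂(3000000000) = 31.48
n ≥ 32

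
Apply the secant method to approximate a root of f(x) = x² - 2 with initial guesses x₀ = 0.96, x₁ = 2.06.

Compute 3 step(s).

f(x) = x² - 2
x₀ = 0.96, x₁ = 2.06

Secant formula: x_{n+1} = x_n - f(x_n)(x_n - x_{n-1})/(f(x_n) - f(x_{n-1}))

Iteration 1:
  f(0.960000) = -1.078400
  f(2.060000) = 2.243600
  x_2 = 2.060000 - 2.243600×(2.060000 - 0.960000)/(2.243600 - (-1.078400))
       = 1.317086
Iteration 2:
  f(2.060000) = 2.243600
  f(1.317086) = -0.265284
  x_3 = 1.317086 - (-0.265284)×(1.317086 - 2.060000)/(-0.265284 - 2.243600)
       = 1.395640
Iteration 3:
  f(1.317086) = -0.265284
  f(1.395640) = -0.052188
  x_4 = 1.395640 - (-0.052188)×(1.395640 - 1.317086)/(-0.052188 - (-0.265284))
       = 1.414879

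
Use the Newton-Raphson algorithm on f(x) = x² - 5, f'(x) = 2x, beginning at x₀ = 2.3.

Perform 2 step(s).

f(x) = x² - 5
f'(x) = 2x
x₀ = 2.3

Newton-Raphson formula: x_{n+1} = x_n - f(x_n)/f'(x_n)

Iteration 1:
  f(2.300000) = 0.290000
  f'(2.300000) = 4.600000
  x_1 = 2.300000 - 0.290000/4.600000 = 2.236957
Iteration 2:
  f(2.236957) = 0.003974
  f'(2.236957) = 4.473913
  x_2 = 2.236957 - 0.003974/4.473913 = 2.236068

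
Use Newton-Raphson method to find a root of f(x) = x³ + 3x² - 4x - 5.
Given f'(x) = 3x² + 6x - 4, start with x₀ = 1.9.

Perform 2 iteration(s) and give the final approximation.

f(x) = x³ + 3x² - 4x - 5
f'(x) = 3x² + 6x - 4
x₀ = 1.9

Newton-Raphson formula: x_{n+1} = x_n - f(x_n)/f'(x_n)

Iteration 1:
  f(1.900000) = 5.089000
  f'(1.900000) = 18.230000
  x_1 = 1.900000 - 5.089000/18.230000 = 1.620845
Iteration 2:
  f(1.620845) = 0.656217
  f'(1.620845) = 13.606482
  x_2 = 1.620845 - 0.656217/13.606482 = 1.572617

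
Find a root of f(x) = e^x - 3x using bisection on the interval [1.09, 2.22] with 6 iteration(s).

f(x) = e^x - 3x
Initial interval: [1.09, 2.22]

Iteration 1:
  c_1 = (1.090000 + 2.220000)/2 = 1.655000
  f(c_1) = f(1.655000) = 0.268080
  f(a) × f(c) < 0, new interval: [1.090000, 1.655000]
Iteration 2:
  c_2 = (1.090000 + 1.655000)/2 = 1.372500
  f(c_2) = f(1.372500) = -0.172299
  f(a) × f(c) ≥ 0, new interval: [1.372500, 1.655000]
Iteration 3:
  c_3 = (1.372500 + 1.655000)/2 = 1.513750
  f(c_3) = f(1.513750) = 0.002488
  f(a) × f(c) < 0, new interval: [1.372500, 1.513750]
Iteration 4:
  c_4 = (1.372500 + 1.513750)/2 = 1.443125
  f(c_4) = f(1.443125) = -0.095469
  f(a) × f(c) ≥ 0, new interval: [1.443125, 1.513750]
Iteration 5:
  c_5 = (1.443125 + 1.513750)/2 = 1.478438
  f(c_5) = f(1.478438) = -0.049225
  f(a) × f(c) ≥ 0, new interval: [1.478438, 1.513750]
Iteration 6:
  c_6 = (1.478438 + 1.513750)/2 = 1.496094
  f(c_6) = f(1.496094) = -0.024065
  f(a) × f(c) ≥ 0, new interval: [1.496094, 1.513750]

After 6 iteration(s), the approximation is c_6 = 1.496094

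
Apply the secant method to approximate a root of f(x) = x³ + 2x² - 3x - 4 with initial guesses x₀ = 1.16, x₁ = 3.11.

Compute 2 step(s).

f(x) = x³ + 2x² - 3x - 4
x₀ = 1.16, x₁ = 3.11

Secant formula: x_{n+1} = x_n - f(x_n)(x_n - x_{n-1})/(f(x_n) - f(x_{n-1}))

Iteration 1:
  f(1.160000) = -3.227904
  f(3.110000) = 36.094431
  x_2 = 3.110000 - 36.094431×(3.110000 - 1.160000)/(36.094431 - (-3.227904))
       = 1.320072
Iteration 2:
  f(3.110000) = 36.094431
  f(1.320072) = -2.174690
  x_3 = 1.320072 - (-2.174690)×(1.320072 - 3.110000)/(-2.174690 - 36.094431)
       = 1.421787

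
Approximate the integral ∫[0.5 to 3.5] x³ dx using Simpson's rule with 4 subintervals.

f(x) = x³
a = 0.5, b = 3.5, n = 4
h = (b - a)/n = 0.750000

Simpson's rule: (h/3)[f(x₀) + 4f(x₁) + 2f(x₂) + ... + f(xₙ)]

x_0 = 0.5000, f(x_0) = 0.125000, coefficient = 1
x_1 = 1.2500, f(x_1) = 1.953125, coefficient = 4
x_2 = 2.0000, f(x_2) = 8.000000, coefficient = 2
x_3 = 2.7500, f(x_3) = 20.796875, coefficient = 4
x_4 = 3.5000, f(x_4) = 42.875000, coefficient = 1

I ≈ (0.750000/3) × 150.000000 = 37.500000
Exact value: 37.500000
Error: 0.000000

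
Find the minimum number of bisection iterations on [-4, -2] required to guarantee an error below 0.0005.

We need (b-a)/2^n ≤ 0.0005
(-2 - (-4))/2^n ≤ 0.0005
2/2^n ≤ 0.0005
2^n ≥ 4000
n ≥ log₂(4000) = 11.97
n ≥ 12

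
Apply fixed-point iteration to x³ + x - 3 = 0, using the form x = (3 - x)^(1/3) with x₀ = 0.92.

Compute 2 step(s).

Equation: x³ + x - 3 = 0
Fixed-point form: x = (3 - x)^(1/3)
x₀ = 0.92

x_1 = g(0.920000) = 1.276501
x_2 = g(1.276501) = 1.198957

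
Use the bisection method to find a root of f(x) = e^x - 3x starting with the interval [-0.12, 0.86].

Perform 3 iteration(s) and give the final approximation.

f(x) = e^x - 3x
Initial interval: [-0.12, 0.86]

Iteration 1:
  c_1 = (-0.120000 + 0.860000)/2 = 0.370000
  f(c_1) = f(0.370000) = 0.337735
  f(a) × f(c) ≥ 0, new interval: [0.370000, 0.860000]
Iteration 2:
  c_2 = (0.370000 + 0.860000)/2 = 0.615000
  f(c_2) = f(0.615000) = 0.004657
  f(a) × f(c) ≥ 0, new interval: [0.615000, 0.860000]
Iteration 3:
  c_3 = (0.615000 + 0.860000)/2 = 0.737500
  f(c_3) = f(0.737500) = -0.121798
  f(a) × f(c) < 0, new interval: [0.615000, 0.737500]

After 3 iteration(s), the approximation is c_3 = 0.737500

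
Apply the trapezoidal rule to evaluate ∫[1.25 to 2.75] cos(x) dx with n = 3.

f(x) = cos(x)
a = 1.25, b = 2.75, n = 3
h = (b - a)/n = 0.500000

Trapezoidal rule: (h/2)[f(x₀) + 2f(x₁) + 2f(x₂) + ... + f(xₙ)]

x_0 = 1.2500, f(x_0) = 0.315322, coefficient = 1
x_1 = 1.7500, f(x_1) = -0.178246, coefficient = 2
x_2 = 2.2500, f(x_2) = -0.628174, coefficient = 2
x_3 = 2.7500, f(x_3) = -0.924302, coefficient = 1

I ≈ (0.500000/2) × -2.221819 = -0.555455
Exact value: -0.567324
Error: 0.011869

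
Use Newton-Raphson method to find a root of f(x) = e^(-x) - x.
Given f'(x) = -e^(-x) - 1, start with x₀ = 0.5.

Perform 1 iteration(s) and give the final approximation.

f(x) = e^(-x) - x
f'(x) = -e^(-x) - 1
x₀ = 0.5

Newton-Raphson formula: x_{n+1} = x_n - f(x_n)/f'(x_n)

Iteration 1:
  f(0.500000) = 0.106531
  f'(0.500000) = -1.606531
  x_1 = 0.500000 - 0.106531/(-1.606531) = 0.566311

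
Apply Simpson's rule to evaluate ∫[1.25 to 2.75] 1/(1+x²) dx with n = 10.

f(x) = 1/(1+x²)
a = 1.25, b = 2.75, n = 10
h = (b - a)/n = 0.150000

Simpson's rule: (h/3)[f(x₀) + 4f(x₁) + 2f(x₂) + ... + f(xₙ)]

x_0 = 1.2500, f(x_0) = 0.390244, coefficient = 1
x_1 = 1.4000, f(x_1) = 0.337838, coefficient = 4
x_2 = 1.5500, f(x_2) = 0.293902, coefficient = 2
x_3 = 1.7000, f(x_3) = 0.257069, coefficient = 4
x_4 = 1.8500, f(x_4) = 0.226116, coefficient = 2
x_5 = 2.0000, f(x_5) = 0.200000, coefficient = 4
x_6 = 2.1500, f(x_6) = 0.177857, coefficient = 2
x_7 = 2.3000, f(x_7) = 0.158983, coefficient = 4
x_8 = 2.4500, f(x_8) = 0.142806, coefficient = 2
x_9 = 2.6000, f(x_9) = 0.128866, coefficient = 4
x_10 = 2.7500, f(x_10) = 0.116788, coefficient = 1

I ≈ (0.150000/3) × 6.519417 = 0.325971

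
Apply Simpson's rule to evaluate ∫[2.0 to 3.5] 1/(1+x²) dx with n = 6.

f(x) = 1/(1+x²)
a = 2.0, b = 3.5, n = 6
h = (b - a)/n = 0.250000

Simpson's rule: (h/3)[f(x₀) + 4f(x₁) + 2f(x₂) + ... + f(xₙ)]

x_0 = 2.0000, f(x_0) = 0.200000, coefficient = 1
x_1 = 2.2500, f(x_1) = 0.164948, coefficient = 4
x_2 = 2.5000, f(x_2) = 0.137931, coefficient = 2
x_3 = 2.7500, f(x_3) = 0.116788, coefficient = 4
x_4 = 3.0000, f(x_4) = 0.100000, coefficient = 2
x_5 = 3.2500, f(x_5) = 0.086486, coefficient = 4
x_6 = 3.5000, f(x_6) = 0.075472, coefficient = 1

I ≈ (0.250000/3) × 2.224227 = 0.185352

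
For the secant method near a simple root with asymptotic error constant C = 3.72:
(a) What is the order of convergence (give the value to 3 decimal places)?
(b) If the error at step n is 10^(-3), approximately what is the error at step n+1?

(a) Secant method has superlinear convergence with order φ = (1+√5)/2 ≈ 1.618.
    This means |e_{n+1}| ≈ C|e_n|^1.618.

(b) With |e_n| = 10^(-3) and C = 3.72:
    |e_{n+1}| ≈ 3.72 × (10^(-3))^1.618 = 3.72 × 10^(-4.85)

(a) ≈ 1.618 (golden ratio); (b) |e_{n+1}| ≈ 5.205e-05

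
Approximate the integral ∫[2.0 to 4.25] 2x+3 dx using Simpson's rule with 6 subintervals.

f(x) = 2x+3
a = 2.0, b = 4.25, n = 6
h = (b - a)/n = 0.375000

Simpson's rule: (h/3)[f(x₀) + 4f(x₁) + 2f(x₂) + ... + f(xₙ)]

x_0 = 2.0000, f(x_0) = 7.000000, coefficient = 1
x_1 = 2.3750, f(x_1) = 7.750000, coefficient = 4
x_2 = 2.7500, f(x_2) = 8.500000, coefficient = 2
x_3 = 3.1250, f(x_3) = 9.250000, coefficient = 4
x_4 = 3.5000, f(x_4) = 10.000000, coefficient = 2
x_5 = 3.8750, f(x_5) = 10.750000, coefficient = 4
x_6 = 4.2500, f(x_6) = 11.500000, coefficient = 1

I ≈ (0.375000/3) × 166.500000 = 20.812500
Exact value: 20.812500
Error: 0.000000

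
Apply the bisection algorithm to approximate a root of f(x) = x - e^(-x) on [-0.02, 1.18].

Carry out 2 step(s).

f(x) = x - e^(-x)
Initial interval: [-0.02, 1.18]

Iteration 1:
  c_1 = (-0.020000 + 1.180000)/2 = 0.580000
  f(c_1) = f(0.580000) = 0.020102
  f(a) × f(c) < 0, new interval: [-0.020000, 0.580000]
Iteration 2:
  c_2 = (-0.020000 + 0.580000)/2 = 0.280000
  f(c_2) = f(0.280000) = -0.475784
  f(a) × f(c) ≥ 0, new interval: [0.280000, 0.580000]

After 2 iteration(s), the approximation is c_2 = 0.280000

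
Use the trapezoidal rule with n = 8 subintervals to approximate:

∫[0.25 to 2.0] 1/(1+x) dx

f(x) = 1/(1+x)
a = 0.25, b = 2.0, n = 8
h = (b - a)/n = 0.218750

Trapezoidal rule: (h/2)[f(x₀) + 2f(x₁) + 2f(x₂) + ... + f(xₙ)]

x_0 = 0.2500, f(x_0) = 0.800000, coefficient = 1
x_1 = 0.4688, f(x_1) = 0.680851, coefficient = 2
x_2 = 0.6875, f(x_2) = 0.592593, coefficient = 2
x_3 = 0.9062, f(x_3) = 0.524590, coefficient = 2
x_4 = 1.1250, f(x_4) = 0.470588, coefficient = 2
x_5 = 1.3438, f(x_5) = 0.426667, coefficient = 2
x_6 = 1.5625, f(x_6) = 0.390244, coefficient = 2
x_7 = 1.7812, f(x_7) = 0.359551, coefficient = 2
x_8 = 2.0000, f(x_8) = 0.333333, coefficient = 1

I ≈ (0.218750/2) × 8.023500 = 0.877570
Exact value: 0.875469
Error: 0.002102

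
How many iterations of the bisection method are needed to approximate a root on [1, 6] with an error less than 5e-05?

We need (b-a)/2^n ≤ 5e-05
(6 - 1)/2^n ≤ 5e-05
5/2^n ≤ 5e-05
2^n ≥ 100000
n ≥ log₂(100000) = 16.61
n ≥ 17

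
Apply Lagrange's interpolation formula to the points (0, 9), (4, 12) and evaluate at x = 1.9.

Lagrange interpolation formula:
P(x) = Σ yᵢ × Lᵢ(x)
where Lᵢ(x) = Π_{j≠i} (x - xⱼ)/(xᵢ - xⱼ)

L_0(1.9) = (1.9 - 4)/(0 - 4) = 0.525000
L_1(1.9) = (1.9 - 0)/(4 - 0) = 0.475000

P(1.9) = 9×L_0(1.9) + 12×L_1(1.9)
P(1.9) = 10.425000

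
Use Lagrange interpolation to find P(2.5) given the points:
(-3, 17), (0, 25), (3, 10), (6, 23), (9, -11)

Lagrange interpolation formula:
P(x) = Σ yᵢ × Lᵢ(x)
where Lᵢ(x) = Π_{j≠i} (x - xⱼ)/(xᵢ - xⱼ)

L_0(2.5) = (2.5 - 0)/(-3 - 0) × (2.5 - 3)/(-3 - 3) × (2.5 - 6)/(-3 - 6) × (2.5 - 9)/(-3 - 9) = -0.014628
L_1(2.5) = (2.5 - (-3))/(0 - (-3)) × (2.5 - 3)/(0 - 3) × (2.5 - 6)/(0 - 6) × (2.5 - 9)/(0 - 9) = 0.128729
L_2(2.5) = (2.5 - (-3))/(3 - (-3)) × (2.5 - 0)/(3 - 0) × (2.5 - 6)/(3 - 6) × (2.5 - 9)/(3 - 9) = 0.965471
L_3(2.5) = (2.5 - (-3))/(6 - (-3)) × (2.5 - 0)/(6 - 0) × (2.5 - 3)/(6 - 3) × (2.5 - 9)/(6 - 9) = -0.091950
L_4(2.5) = (2.5 - (-3))/(9 - (-3)) × (2.5 - 0)/(9 - 0) × (2.5 - 3)/(9 - 3) × (2.5 - 6)/(9 - 6) = 0.012378

P(2.5) = 17×L_0(2.5) + 25×L_1(2.5) + 10×L_2(2.5) + 23×L_3(2.5) + (-11)×L_4(2.5)
P(2.5) = 10.373264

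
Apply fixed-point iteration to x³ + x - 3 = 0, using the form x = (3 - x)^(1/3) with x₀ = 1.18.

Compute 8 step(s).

Equation: x³ + x - 3 = 0
Fixed-point form: x = (3 - x)^(1/3)
x₀ = 1.18

x_1 = g(1.180000) = 1.220929
x_2 = g(1.220929) = 1.211707
x_3 = g(1.211707) = 1.213797
x_4 = g(1.213797) = 1.213324
x_5 = g(1.213324) = 1.213431
x_6 = g(1.213431) = 1.213407
x_7 = g(1.213407) = 1.213413
x_8 = g(1.213413) = 1.213411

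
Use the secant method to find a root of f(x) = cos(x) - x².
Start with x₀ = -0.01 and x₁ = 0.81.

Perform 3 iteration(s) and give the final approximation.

f(x) = cos(x) - x²
x₀ = -0.01, x₁ = 0.81

Secant formula: x_{n+1} = x_n - f(x_n)(x_n - x_{n-1})/(f(x_n) - f(x_{n-1}))

Iteration 1:
  f(-0.010000) = 0.999850
  f(0.810000) = 0.033398
  x_2 = 0.810000 - 0.033398×(0.810000 - (-0.010000))/(0.033398 - 0.999850)
       = 0.838337
Iteration 2:
  f(0.810000) = 0.033398
  f(0.838337) = -0.034110
  x_3 = 0.838337 - (-0.034110)×(0.838337 - 0.810000)/(-0.034110 - 0.033398)
       = 0.824019
Iteration 3:
  f(0.838337) = -0.034110
  f(0.824019) = 0.000269
  x_4 = 0.824019 - 0.000269×(0.824019 - 0.838337)/(0.000269 - (-0.034110))
       = 0.824131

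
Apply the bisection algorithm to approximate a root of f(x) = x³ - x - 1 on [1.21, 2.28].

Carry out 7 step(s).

f(x) = x³ - x - 1
Initial interval: [1.21, 2.28]

Iteration 1:
  c_1 = (1.210000 + 2.280000)/2 = 1.745000
  f(c_1) = f(1.745000) = 2.568569
  f(a) × f(c) < 0, new interval: [1.210000, 1.745000]
Iteration 2:
  c_2 = (1.210000 + 1.745000)/2 = 1.477500
  f(c_2) = f(1.477500) = 0.747892
  f(a) × f(c) < 0, new interval: [1.210000, 1.477500]
Iteration 3:
  c_3 = (1.210000 + 1.477500)/2 = 1.343750
  f(c_3) = f(1.343750) = 0.082611
  f(a) × f(c) < 0, new interval: [1.210000, 1.343750]
Iteration 4:
  c_4 = (1.210000 + 1.343750)/2 = 1.276875
  f(c_4) = f(1.276875) = -0.195046
  f(a) × f(c) ≥ 0, new interval: [1.276875, 1.343750]
Iteration 5:
  c_5 = (1.276875 + 1.343750)/2 = 1.310312
  f(c_5) = f(1.310312) = -0.060612
  f(a) × f(c) ≥ 0, new interval: [1.310312, 1.343750]
Iteration 6:
  c_6 = (1.310312 + 1.343750)/2 = 1.327031
  f(c_6) = f(1.327031) = 0.009887
  f(a) × f(c) < 0, new interval: [1.310312, 1.327031]
Iteration 7:
  c_7 = (1.310312 + 1.327031)/2 = 1.318672
  f(c_7) = f(1.318672) = -0.025639
  f(a) × f(c) ≥ 0, new interval: [1.318672, 1.327031]

After 7 iteration(s), the approximation is c_7 = 1.318672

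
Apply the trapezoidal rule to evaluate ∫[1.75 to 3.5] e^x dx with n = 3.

f(x) = e^x
a = 1.75, b = 3.5, n = 3
h = (b - a)/n = 0.583333

Trapezoidal rule: (h/2)[f(x₀) + 2f(x₁) + 2f(x₂) + ... + f(xₙ)]

x_0 = 1.7500, f(x_0) = 5.754603, coefficient = 1
x_1 = 2.3333, f(x_1) = 10.312259, coefficient = 2
x_2 = 2.9167, f(x_2) = 18.479586, coefficient = 2
x_3 = 3.5000, f(x_3) = 33.115452, coefficient = 1

I ≈ (0.583333/2) × 96.453744 = 28.132342
Exact value: 27.360849
Error: 0.771493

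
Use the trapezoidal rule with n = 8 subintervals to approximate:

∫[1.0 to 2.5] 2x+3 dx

f(x) = 2x+3
a = 1.0, b = 2.5, n = 8
h = (b - a)/n = 0.187500

Trapezoidal rule: (h/2)[f(x₀) + 2f(x₁) + 2f(x₂) + ... + f(xₙ)]

x_0 = 1.0000, f(x_0) = 5.000000, coefficient = 1
x_1 = 1.1875, f(x_1) = 5.375000, coefficient = 2
x_2 = 1.3750, f(x_2) = 5.750000, coefficient = 2
x_3 = 1.5625, f(x_3) = 6.125000, coefficient = 2
x_4 = 1.7500, f(x_4) = 6.500000, coefficient = 2
x_5 = 1.9375, f(x_5) = 6.875000, coefficient = 2
x_6 = 2.1250, f(x_6) = 7.250000, coefficient = 2
x_7 = 2.3125, f(x_7) = 7.625000, coefficient = 2
x_8 = 2.5000, f(x_8) = 8.000000, coefficient = 1

I ≈ (0.187500/2) × 104.000000 = 9.750000
Exact value: 9.750000
Error: 0.000000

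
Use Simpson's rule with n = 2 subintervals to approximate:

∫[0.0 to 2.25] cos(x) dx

f(x) = cos(x)
a = 0.0, b = 2.25, n = 2
h = (b - a)/n = 1.125000

Simpson's rule: (h/3)[f(x₀) + 4f(x₁) + 2f(x₂) + ... + f(xₙ)]

x_0 = 0.0000, f(x_0) = 1.000000, coefficient = 1
x_1 = 1.1250, f(x_1) = 0.431177, coefficient = 4
x_2 = 2.2500, f(x_2) = -0.628174, coefficient = 1

I ≈ (1.125000/3) × 2.096532 = 0.786200
Exact value: 0.778073
Error: 0.008126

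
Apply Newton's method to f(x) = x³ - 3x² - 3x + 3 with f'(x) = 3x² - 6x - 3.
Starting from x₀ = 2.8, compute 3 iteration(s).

f(x) = x³ - 3x² - 3x + 3
f'(x) = 3x² - 6x - 3
x₀ = 2.8

Newton-Raphson formula: x_{n+1} = x_n - f(x_n)/f'(x_n)

Iteration 1:
  f(2.800000) = -6.968000
  f'(2.800000) = 3.720000
  x_1 = 2.800000 - (-6.968000)/3.720000 = 4.673118
Iteration 2:
  f(4.673118) = 25.518260
  f'(4.673118) = 34.475394
  x_2 = 4.673118 - 25.518260/34.475394 = 3.932931
Iteration 3:
  f(3.932931) = 5.631727
  f'(3.932931) = 19.806247
  x_3 = 3.932931 - 5.631727/19.806247 = 3.648590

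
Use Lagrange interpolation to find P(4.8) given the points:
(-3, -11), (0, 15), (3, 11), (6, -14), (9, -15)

Lagrange interpolation formula:
P(x) = Σ yᵢ × Lᵢ(x)
where Lᵢ(x) = Π_{j≠i} (x - xⱼ)/(xᵢ - xⱼ)

L_0(4.8) = (4.8 - 0)/(-3 - 0) × (4.8 - 3)/(-3 - 3) × (4.8 - 6)/(-3 - 6) × (4.8 - 9)/(-3 - 9) = 0.022400
L_1(4.8) = (4.8 - (-3))/(0 - (-3)) × (4.8 - 3)/(0 - 3) × (4.8 - 6)/(0 - 6) × (4.8 - 9)/(0 - 9) = -0.145600
L_2(4.8) = (4.8 - (-3))/(3 - (-3)) × (4.8 - 0)/(3 - 0) × (4.8 - 6)/(3 - 6) × (4.8 - 9)/(3 - 9) = 0.582400
L_3(4.8) = (4.8 - (-3))/(6 - (-3)) × (4.8 - 0)/(6 - 0) × (4.8 - 3)/(6 - 3) × (4.8 - 9)/(6 - 9) = 0.582400
L_4(4.8) = (4.8 - (-3))/(9 - (-3)) × (4.8 - 0)/(9 - 0) × (4.8 - 3)/(9 - 3) × (4.8 - 6)/(9 - 6) = -0.041600

P(4.8) = (-11)×L_0(4.8) + 15×L_1(4.8) + 11×L_2(4.8) + (-14)×L_3(4.8) + (-15)×L_4(4.8)
P(4.8) = -3.553600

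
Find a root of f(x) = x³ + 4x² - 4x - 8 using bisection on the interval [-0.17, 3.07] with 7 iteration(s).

f(x) = x³ + 4x² - 4x - 8
Initial interval: [-0.17, 3.07]

Iteration 1:
  c_1 = (-0.170000 + 3.070000)/2 = 1.450000
  f(c_1) = f(1.450000) = -2.341375
  f(a) × f(c) ≥ 0, new interval: [1.450000, 3.070000]
Iteration 2:
  c_2 = (1.450000 + 3.070000)/2 = 2.260000
  f(c_2) = f(2.260000) = 14.933576
  f(a) × f(c) < 0, new interval: [1.450000, 2.260000]
Iteration 3:
  c_3 = (1.450000 + 2.260000)/2 = 1.855000
  f(c_3) = f(1.855000) = 4.727201
  f(a) × f(c) < 0, new interval: [1.450000, 1.855000]
Iteration 4:
  c_4 = (1.450000 + 1.855000)/2 = 1.652500
  f(c_4) = f(1.652500) = 0.825600
  f(a) × f(c) < 0, new interval: [1.450000, 1.652500]
Iteration 5:
  c_5 = (1.450000 + 1.652500)/2 = 1.551250
  f(c_5) = f(1.551250) = -0.846602
  f(a) × f(c) ≥ 0, new interval: [1.551250, 1.652500]
Iteration 6:
  c_6 = (1.551250 + 1.652500)/2 = 1.601875
  f(c_6) = f(1.601875) = -0.033069
  f(a) × f(c) ≥ 0, new interval: [1.601875, 1.652500]
Iteration 7:
  c_7 = (1.601875 + 1.652500)/2 = 1.627187
  f(c_7) = f(1.627187) = 0.390575
  f(a) × f(c) < 0, new interval: [1.601875, 1.627187]

After 7 iteration(s), the approximation is c_7 = 1.627187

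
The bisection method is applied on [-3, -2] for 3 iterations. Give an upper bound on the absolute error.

Bisection error bound: |error| ≤ (b-a)/2^n
|error| ≤ (-2 - (-3))/2^3 = 1/2^3
|error| ≤ 0.1250000000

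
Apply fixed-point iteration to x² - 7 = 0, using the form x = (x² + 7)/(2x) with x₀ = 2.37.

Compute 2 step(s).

Equation: x² - 7 = 0
Fixed-point form: x = (x² + 7)/(2x)
x₀ = 2.37

x_1 = g(2.370000) = 2.661793
x_2 = g(2.661793) = 2.645800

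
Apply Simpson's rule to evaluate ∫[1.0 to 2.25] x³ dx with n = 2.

f(x) = x³
a = 1.0, b = 2.25, n = 2
h = (b - a)/n = 0.625000

Simpson's rule: (h/3)[f(x₀) + 4f(x₁) + 2f(x₂) + ... + f(xₙ)]

x_0 = 1.0000, f(x_0) = 1.000000, coefficient = 1
x_1 = 1.6250, f(x_1) = 4.291016, coefficient = 4
x_2 = 2.2500, f(x_2) = 11.390625, coefficient = 1

I ≈ (0.625000/3) × 29.554688 = 6.157227
Exact value: 6.157227
Error: 0.000000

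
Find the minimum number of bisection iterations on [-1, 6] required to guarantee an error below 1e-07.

We need (b-a)/2^n ≤ 1e-07
(6 - (-1))/2^n ≤ 1e-07
7/2^n ≤ 1e-07
2^n ≥ 70000000
n ≥ log₂(70000000) = 26.06
n ≥ 27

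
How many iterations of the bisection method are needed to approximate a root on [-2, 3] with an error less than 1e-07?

We need (b-a)/2^n ≤ 1e-07
(3 - (-2))/2^n ≤ 1e-07
5/2^n ≤ 1e-07
2^n ≥ 50000000
n ≥ log₂(50000000) = 25.58
n ≥ 26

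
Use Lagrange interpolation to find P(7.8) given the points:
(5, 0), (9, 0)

Lagrange interpolation formula:
P(x) = Σ yᵢ × Lᵢ(x)
where Lᵢ(x) = Π_{j≠i} (x - xⱼ)/(xᵢ - xⱼ)

L_0(7.8) = (7.8 - 9)/(5 - 9) = 0.300000
L_1(7.8) = (7.8 - 5)/(9 - 5) = 0.700000

P(7.8) = 0×L_0(7.8) + 0×L_1(7.8)
P(7.8) = 0.000000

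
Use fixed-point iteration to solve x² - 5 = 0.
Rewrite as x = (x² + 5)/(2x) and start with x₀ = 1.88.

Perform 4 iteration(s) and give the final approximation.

Equation: x² - 5 = 0
Fixed-point form: x = (x² + 5)/(2x)
x₀ = 1.88

x_1 = g(1.880000) = 2.269787
x_2 = g(2.269787) = 2.236318
x_3 = g(2.236318) = 2.236068
x_4 = g(2.236068) = 2.236068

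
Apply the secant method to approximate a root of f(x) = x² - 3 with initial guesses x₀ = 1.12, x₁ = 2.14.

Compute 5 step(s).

f(x) = x² - 3
x₀ = 1.12, x₁ = 2.14

Secant formula: x_{n+1} = x_n - f(x_n)(x_n - x_{n-1})/(f(x_n) - f(x_{n-1}))

Iteration 1:
  f(1.120000) = -1.745600
  f(2.140000) = 1.579600
  x_2 = 2.140000 - 1.579600×(2.140000 - 1.120000)/(1.579600 - (-1.745600))
       = 1.655460
Iteration 2:
  f(2.140000) = 1.579600
  f(1.655460) = -0.259452
  x_3 = 1.655460 - (-0.259452)×(1.655460 - 2.140000)/(-0.259452 - 1.579600)
       = 1.723819
Iteration 3:
  f(1.655460) = -0.259452
  f(1.723819) = -0.028450
  x_4 = 1.723819 - (-0.028450)×(1.723819 - 1.655460)/(-0.028450 - (-0.259452))
       = 1.732237
Iteration 4:
  f(1.723819) = -0.028450
  f(1.732237) = 0.000646
  x_5 = 1.732237 - 0.000646×(1.732237 - 1.723819)/(0.000646 - (-0.028450))
       = 1.732050
Iteration 5:
  f(1.732237) = 0.000646
  f(1.732050) = -0.000002
  x_6 = 1.732050 - (-0.000002)×(1.732050 - 1.732237)/(-0.000002 - 0.000646)
       = 1.732051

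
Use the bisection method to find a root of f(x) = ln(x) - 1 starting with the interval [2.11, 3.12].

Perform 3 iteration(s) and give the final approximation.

f(x) = ln(x) - 1
Initial interval: [2.11, 3.12]

Iteration 1:
  c_1 = (2.110000 + 3.120000)/2 = 2.615000
  f(c_1) = f(2.615000) = -0.038736
  f(a) × f(c) ≥ 0, new interval: [2.615000, 3.120000]
Iteration 2:
  c_2 = (2.615000 + 3.120000)/2 = 2.867500
  f(c_2) = f(2.867500) = 0.053441
  f(a) × f(c) < 0, new interval: [2.615000, 2.867500]
Iteration 3:
  c_3 = (2.615000 + 2.867500)/2 = 2.741250
  f(c_3) = f(2.741250) = 0.008414
  f(a) × f(c) < 0, new interval: [2.615000, 2.741250]

After 3 iteration(s), the approximation is c_3 = 2.741250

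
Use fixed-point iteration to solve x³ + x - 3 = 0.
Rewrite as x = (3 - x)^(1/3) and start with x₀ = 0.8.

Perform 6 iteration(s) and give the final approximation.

Equation: x³ + x - 3 = 0
Fixed-point form: x = (3 - x)^(1/3)
x₀ = 0.8

x_1 = g(0.800000) = 1.300591
x_2 = g(1.300591) = 1.193345
x_3 = g(1.193345) = 1.217938
x_4 = g(1.217938) = 1.212386
x_5 = g(1.212386) = 1.213644
x_6 = g(1.213644) = 1.213359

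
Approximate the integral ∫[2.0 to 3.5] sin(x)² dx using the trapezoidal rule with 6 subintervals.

f(x) = sin(x)²
a = 2.0, b = 3.5, n = 6
h = (b - a)/n = 0.250000

Trapezoidal rule: (h/2)[f(x₀) + 2f(x₁) + 2f(x₂) + ... + f(xₙ)]

x_0 = 2.0000, f(x_0) = 0.826822, coefficient = 1
x_1 = 2.2500, f(x_1) = 0.605398, coefficient = 2
x_2 = 2.5000, f(x_2) = 0.358169, coefficient = 2
x_3 = 2.7500, f(x_3) = 0.145665, coefficient = 2
x_4 = 3.0000, f(x_4) = 0.019915, coefficient = 2
x_5 = 3.2500, f(x_5) = 0.011706, coefficient = 2
x_6 = 3.5000, f(x_6) = 0.123049, coefficient = 1

I ≈ (0.250000/2) × 3.231577 = 0.403947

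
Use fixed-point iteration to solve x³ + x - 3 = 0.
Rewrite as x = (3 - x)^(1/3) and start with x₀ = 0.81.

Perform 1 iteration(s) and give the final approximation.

Equation: x³ + x - 3 = 0
Fixed-point form: x = (3 - x)^(1/3)
x₀ = 0.81

x_1 = g(0.810000) = 1.298618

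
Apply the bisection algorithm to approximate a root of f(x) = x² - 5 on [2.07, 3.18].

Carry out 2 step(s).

f(x) = x² - 5
Initial interval: [2.07, 3.18]

Iteration 1:
  c_1 = (2.070000 + 3.180000)/2 = 2.625000
  f(c_1) = f(2.625000) = 1.890625
  f(a) × f(c) < 0, new interval: [2.070000, 2.625000]
Iteration 2:
  c_2 = (2.070000 + 2.625000)/2 = 2.347500
  f(c_2) = f(2.347500) = 0.510756
  f(a) × f(c) < 0, new interval: [2.070000, 2.347500]

After 2 iteration(s), the approximation is c_2 = 2.347500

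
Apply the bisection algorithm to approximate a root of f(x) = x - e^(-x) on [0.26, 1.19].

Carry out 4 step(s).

f(x) = x - e^(-x)
Initial interval: [0.26, 1.19]

Iteration 1:
  c_1 = (0.260000 + 1.190000)/2 = 0.725000
  f(c_1) = f(0.725000) = 0.240675
  f(a) × f(c) < 0, new interval: [0.260000, 0.725000]
Iteration 2:
  c_2 = (0.260000 + 0.725000)/2 = 0.492500
  f(c_2) = f(0.492500) = -0.118597
  f(a) × f(c) ≥ 0, new interval: [0.492500, 0.725000]
Iteration 3:
  c_3 = (0.492500 + 0.725000)/2 = 0.608750
  f(c_3) = f(0.608750) = 0.064720
  f(a) × f(c) < 0, new interval: [0.492500, 0.608750]
Iteration 4:
  c_4 = (0.492500 + 0.608750)/2 = 0.550625
  f(c_4) = f(0.550625) = -0.025964
  f(a) × f(c) ≥ 0, new interval: [0.550625, 0.608750]

After 4 iteration(s), the approximation is c_4 = 0.550625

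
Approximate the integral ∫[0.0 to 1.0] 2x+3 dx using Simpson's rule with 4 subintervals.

f(x) = 2x+3
a = 0.0, b = 1.0, n = 4
h = (b - a)/n = 0.250000

Simpson's rule: (h/3)[f(x₀) + 4f(x₁) + 2f(x₂) + ... + f(xₙ)]

x_0 = 0.0000, f(x_0) = 3.000000, coefficient = 1
x_1 = 0.2500, f(x_1) = 3.500000, coefficient = 4
x_2 = 0.5000, f(x_2) = 4.000000, coefficient = 2
x_3 = 0.7500, f(x_3) = 4.500000, coefficient = 4
x_4 = 1.0000, f(x_4) = 5.000000, coefficient = 1

I ≈ (0.250000/3) × 48.000000 = 4.000000
Exact value: 4.000000
Error: 0.000000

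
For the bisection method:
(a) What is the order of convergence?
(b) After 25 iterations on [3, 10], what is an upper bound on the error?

(a) Bisection has linear (order 1) convergence; the error is halved each step.

(b) Error bound = (b-a)/2^n = (10 - 3)/2^{25}
    = 7/2^{25}

(a) 1 (linear); (b) error ≤ 2.09e-07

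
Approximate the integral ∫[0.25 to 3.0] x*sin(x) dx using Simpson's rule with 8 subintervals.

f(x) = x*sin(x)
a = 0.25, b = 3.0, n = 8
h = (b - a)/n = 0.343750

Simpson's rule: (h/3)[f(x₀) + 4f(x₁) + 2f(x₂) + ... + f(xₙ)]

x_0 = 0.2500, f(x_0) = 0.061851, coefficient = 1
x_1 = 0.5938, f(x_1) = 0.332187, coefficient = 4
x_2 = 0.9375, f(x_2) = 0.755701, coefficient = 2
x_3 = 1.2812, f(x_3) = 1.227916, coefficient = 4
x_4 = 1.6250, f(x_4) = 1.622613, coefficient = 2
x_5 = 1.9688, f(x_5) = 1.814904, coefficient = 4
x_6 = 2.3125, f(x_6) = 1.705050, coefficient = 2
x_7 = 2.6562, f(x_7) = 1.239171, coefficient = 4
x_8 = 3.0000, f(x_8) = 0.423360, coefficient = 1

I ≈ (0.343750/3) × 27.108652 = 3.106200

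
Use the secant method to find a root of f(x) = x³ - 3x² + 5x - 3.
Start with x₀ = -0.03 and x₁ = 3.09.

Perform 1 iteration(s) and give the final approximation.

f(x) = x³ - 3x² + 5x - 3
x₀ = -0.03, x₁ = 3.09

Secant formula: x_{n+1} = x_n - f(x_n)(x_n - x_{n-1})/(f(x_n) - f(x_{n-1}))

Iteration 1:
  f(-0.030000) = -3.152727
  f(3.090000) = 13.309329
  x_2 = 3.090000 - 13.309329×(3.090000 - (-0.030000))/(13.309329 - (-3.152727))
       = 0.567526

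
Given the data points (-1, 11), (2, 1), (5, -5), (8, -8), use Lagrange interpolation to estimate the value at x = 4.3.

Lagrange interpolation formula:
P(x) = Σ yᵢ × Lᵢ(x)
where Lᵢ(x) = Π_{j≠i} (x - xⱼ)/(xᵢ - xⱼ)

L_0(4.3) = (4.3 - 2)/(-1 - 2) × (4.3 - 5)/(-1 - 5) × (4.3 - 8)/(-1 - 8) = -0.036772
L_1(4.3) = (4.3 - (-1))/(2 - (-1)) × (4.3 - 5)/(2 - 5) × (4.3 - 8)/(2 - 8) = 0.254204
L_2(4.3) = (4.3 - (-1))/(5 - (-1)) × (4.3 - 2)/(5 - 2) × (4.3 - 8)/(5 - 8) = 0.835241
L_3(4.3) = (4.3 - (-1))/(8 - (-1)) × (4.3 - 2)/(8 - 2) × (4.3 - 5)/(8 - 5) = -0.052673

P(4.3) = 11×L_0(4.3) + 1×L_1(4.3) + (-5)×L_2(4.3) + (-8)×L_3(4.3)
P(4.3) = -3.905105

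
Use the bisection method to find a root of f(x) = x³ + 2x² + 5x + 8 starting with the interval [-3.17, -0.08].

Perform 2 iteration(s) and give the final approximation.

f(x) = x³ + 2x² + 5x + 8
Initial interval: [-3.17, -0.08]

Iteration 1:
  c_1 = (-3.170000 + (-0.080000))/2 = -1.625000
  f(c_1) = f(-1.625000) = 0.865234
  f(a) × f(c) < 0, new interval: [-3.170000, -1.625000]
Iteration 2:
  c_2 = (-3.170000 + (-1.625000))/2 = -2.397500
  f(c_2) = f(-2.397500) = -6.272332
  f(a) × f(c) ≥ 0, new interval: [-2.397500, -1.625000]

After 2 iteration(s), the approximation is c_2 = -2.397500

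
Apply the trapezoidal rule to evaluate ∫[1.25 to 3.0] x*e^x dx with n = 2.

f(x) = x*e^x
a = 1.25, b = 3.0, n = 2
h = (b - a)/n = 0.875000

Trapezoidal rule: (h/2)[f(x₀) + 2f(x₁) + 2f(x₂) + ... + f(xₙ)]

x_0 = 1.2500, f(x_0) = 4.362929, coefficient = 1
x_1 = 2.1250, f(x_1) = 17.792407, coefficient = 2
x_2 = 3.0000, f(x_2) = 60.256611, coefficient = 1

I ≈ (0.875000/2) × 100.204354 = 43.839405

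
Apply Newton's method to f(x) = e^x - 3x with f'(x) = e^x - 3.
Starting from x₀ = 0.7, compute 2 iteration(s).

f(x) = e^x - 3x
f'(x) = e^x - 3
x₀ = 0.7

Newton-Raphson formula: x_{n+1} = x_n - f(x_n)/f'(x_n)

Iteration 1:
  f(0.700000) = -0.086247
  f'(0.700000) = -0.986247
  x_1 = 0.700000 - (-0.086247)/(-0.986247) = 0.612550
Iteration 2:
  f(0.612550) = 0.007480
  f'(0.612550) = -1.154869
  x_2 = 0.612550 - 0.007480/(-1.154869) = 0.619027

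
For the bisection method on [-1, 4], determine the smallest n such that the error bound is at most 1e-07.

We need (b-a)/2^n ≤ 1e-07
(4 - (-1))/2^n ≤ 1e-07
5/2^n ≤ 1e-07
2^n ≥ 50000000
n ≥ log₂(50000000) = 25.58
n ≥ 26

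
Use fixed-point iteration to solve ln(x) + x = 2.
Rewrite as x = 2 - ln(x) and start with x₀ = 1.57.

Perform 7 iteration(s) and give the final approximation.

Equation: ln(x) + x = 2
Fixed-point form: x = 2 - ln(x)
x₀ = 1.57

x_1 = g(1.570000) = 1.548924
x_2 = g(1.548924) = 1.562439
x_3 = g(1.562439) = 1.553752
x_4 = g(1.553752) = 1.559327
x_5 = g(1.559327) = 1.555745
x_6 = g(1.555745) = 1.558045
x_7 = g(1.558045) = 1.556568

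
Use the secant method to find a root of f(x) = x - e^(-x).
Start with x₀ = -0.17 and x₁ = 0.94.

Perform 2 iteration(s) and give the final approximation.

f(x) = x - e^(-x)
x₀ = -0.17, x₁ = 0.94

Secant formula: x_{n+1} = x_n - f(x_n)(x_n - x_{n-1})/(f(x_n) - f(x_{n-1}))

Iteration 1:
  f(-0.170000) = -1.355305
  f(0.940000) = 0.549372
  x_2 = 0.940000 - 0.549372×(0.940000 - (-0.170000))/(0.549372 - (-1.355305))
       = 0.619839
Iteration 2:
  f(0.940000) = 0.549372
  f(0.619839) = 0.081808
  x_3 = 0.619839 - 0.081808×(0.619839 - 0.940000)/(0.081808 - 0.549372)
       = 0.563822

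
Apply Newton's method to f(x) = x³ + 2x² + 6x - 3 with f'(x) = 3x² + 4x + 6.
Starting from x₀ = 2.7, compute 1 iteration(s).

f(x) = x³ + 2x² + 6x - 3
f'(x) = 3x² + 4x + 6
x₀ = 2.7

Newton-Raphson formula: x_{n+1} = x_n - f(x_n)/f'(x_n)

Iteration 1:
  f(2.700000) = 47.463000
  f'(2.700000) = 38.670000
  x_1 = 2.700000 - 47.463000/38.670000 = 1.472614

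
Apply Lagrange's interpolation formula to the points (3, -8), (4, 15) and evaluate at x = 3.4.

Lagrange interpolation formula:
P(x) = Σ yᵢ × Lᵢ(x)
where Lᵢ(x) = Π_{j≠i} (x - xⱼ)/(xᵢ - xⱼ)

L_0(3.4) = (3.4 - 4)/(3 - 4) = 0.600000
L_1(3.4) = (3.4 - 3)/(4 - 3) = 0.400000

P(3.4) = (-8)×L_0(3.4) + 15×L_1(3.4)
P(3.4) = 1.200000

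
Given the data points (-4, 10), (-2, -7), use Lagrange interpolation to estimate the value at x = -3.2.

Lagrange interpolation formula:
P(x) = Σ yᵢ × Lᵢ(x)
where Lᵢ(x) = Π_{j≠i} (x - xⱼ)/(xᵢ - xⱼ)

L_0(-3.2) = (-3.2 - (-2))/(-4 - (-2)) = 0.600000
L_1(-3.2) = (-3.2 - (-4))/(-2 - (-4)) = 0.400000

P(-3.2) = 10×L_0(-3.2) + (-7)×L_1(-3.2)
P(-3.2) = 3.200000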